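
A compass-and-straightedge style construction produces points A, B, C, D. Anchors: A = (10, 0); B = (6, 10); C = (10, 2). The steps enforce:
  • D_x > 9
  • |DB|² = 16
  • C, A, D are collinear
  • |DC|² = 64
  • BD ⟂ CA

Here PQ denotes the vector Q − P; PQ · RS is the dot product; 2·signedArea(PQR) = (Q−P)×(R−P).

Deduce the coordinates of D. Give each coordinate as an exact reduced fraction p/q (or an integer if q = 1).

D = (10, 10)

1. D_x = 10  [C, A, D are collinear ∩ BD ⟂ CA]
2. D_y = 10  [C, A, D are collinear ∩ BD ⟂ CA]
   → D = (10, 10)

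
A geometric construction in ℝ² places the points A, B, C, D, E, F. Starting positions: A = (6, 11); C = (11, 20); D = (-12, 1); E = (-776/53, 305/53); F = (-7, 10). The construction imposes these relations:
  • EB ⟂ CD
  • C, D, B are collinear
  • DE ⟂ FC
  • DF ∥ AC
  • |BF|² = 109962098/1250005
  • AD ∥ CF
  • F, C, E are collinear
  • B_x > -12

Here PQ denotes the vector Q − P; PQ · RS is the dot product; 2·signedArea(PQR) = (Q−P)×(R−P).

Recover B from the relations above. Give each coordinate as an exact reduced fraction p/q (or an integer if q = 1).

1. B_x = -264988/23585  [C, D, B are collinear ∩ EB ⟂ CD]
2. B_y = 38481/23585  [C, D, B are collinear ∩ EB ⟂ CD]
   → B = (-264988/23585, 38481/23585)

B = (-264988/23585, 38481/23585)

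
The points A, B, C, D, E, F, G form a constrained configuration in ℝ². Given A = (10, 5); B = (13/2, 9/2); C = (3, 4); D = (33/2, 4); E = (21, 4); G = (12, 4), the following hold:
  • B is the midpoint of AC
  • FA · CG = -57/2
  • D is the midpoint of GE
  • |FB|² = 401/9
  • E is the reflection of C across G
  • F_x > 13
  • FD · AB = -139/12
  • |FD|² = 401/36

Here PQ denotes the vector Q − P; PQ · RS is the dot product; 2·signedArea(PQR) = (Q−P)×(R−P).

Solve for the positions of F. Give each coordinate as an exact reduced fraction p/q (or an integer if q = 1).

F = (79/6, 25/6)

1. F_x = 79/6  [FD · AB = -139/12 ∩ FA · CG = -57/2]
2. F_y = 25/6  [FD · AB = -139/12 ∩ FA · CG = -57/2]
   → F = (79/6, 25/6)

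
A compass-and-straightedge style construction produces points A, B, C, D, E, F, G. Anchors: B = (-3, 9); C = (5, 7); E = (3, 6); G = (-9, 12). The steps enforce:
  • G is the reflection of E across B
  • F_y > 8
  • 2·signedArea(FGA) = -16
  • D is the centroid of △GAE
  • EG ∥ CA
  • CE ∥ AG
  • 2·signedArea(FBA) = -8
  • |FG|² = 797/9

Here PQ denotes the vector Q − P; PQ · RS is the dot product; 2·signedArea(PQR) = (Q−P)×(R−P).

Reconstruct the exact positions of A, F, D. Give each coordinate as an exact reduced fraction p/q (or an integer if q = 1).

1. A_x = -7  [CE ∥ AG ∩ EG ∥ CA]
2. A_y = 13  [CE ∥ AG ∩ EG ∥ CA]
   → A = (-7, 13)
3. F_x = -1/3  [2·signedArea(FGA) = -16 ∩ 2·signedArea(FBA) = -8]
4. F_y = 25/3  [2·signedArea(FGA) = -16 ∩ 2·signedArea(FBA) = -8]
   → F = (-1/3, 25/3)
5. D_x = -13/3  [D is the centroid of △GAE]
6. D_y = 31/3  [D is the centroid of △GAE]
   → D = (-13/3, 31/3)

A = (-7, 13)
D = (-13/3, 31/3)
F = (-1/3, 25/3)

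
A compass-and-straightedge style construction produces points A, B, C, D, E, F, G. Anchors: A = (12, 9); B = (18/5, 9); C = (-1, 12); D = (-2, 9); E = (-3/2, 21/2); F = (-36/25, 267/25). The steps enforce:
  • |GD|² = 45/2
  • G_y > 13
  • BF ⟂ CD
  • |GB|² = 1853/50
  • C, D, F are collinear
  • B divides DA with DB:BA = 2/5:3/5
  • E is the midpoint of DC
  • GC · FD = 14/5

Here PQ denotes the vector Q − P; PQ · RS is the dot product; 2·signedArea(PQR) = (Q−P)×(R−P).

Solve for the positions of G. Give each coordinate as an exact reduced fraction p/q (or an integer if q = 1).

1. G_x = -1/2  [line 14/25·x + 42/25·y + -112/5 = 0 ∩ |GB|² = 1853/50]
2. G_y = 27/2  [line 14/25·x + 42/25·y + -112/5 = 0 ∩ |GB|² = 1853/50]
   → G = (-1/2, 27/2)

G = (-1/2, 27/2)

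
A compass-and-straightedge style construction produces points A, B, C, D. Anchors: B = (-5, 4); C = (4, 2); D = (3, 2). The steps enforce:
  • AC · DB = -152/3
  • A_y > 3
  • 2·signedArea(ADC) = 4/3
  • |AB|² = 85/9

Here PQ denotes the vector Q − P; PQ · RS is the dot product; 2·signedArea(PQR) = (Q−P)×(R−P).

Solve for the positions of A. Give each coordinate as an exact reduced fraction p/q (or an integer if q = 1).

1. A_x = -2  [AC · DB = -152/3 ∩ 2·signedArea(ADC) = 4/3]
2. A_y = 10/3  [AC · DB = -152/3 ∩ 2·signedArea(ADC) = 4/3]
   → A = (-2, 10/3)

A = (-2, 10/3)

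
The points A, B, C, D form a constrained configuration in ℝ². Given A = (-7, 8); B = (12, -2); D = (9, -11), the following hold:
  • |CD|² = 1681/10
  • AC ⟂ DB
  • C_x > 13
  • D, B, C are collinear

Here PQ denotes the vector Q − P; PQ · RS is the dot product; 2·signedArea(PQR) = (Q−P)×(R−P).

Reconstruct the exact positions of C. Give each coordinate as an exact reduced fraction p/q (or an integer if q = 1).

C = (131/10, 13/10)

1. C_x = 131/10  [D, B, C are collinear ∩ AC ⟂ DB]
2. C_y = 13/10  [D, B, C are collinear ∩ AC ⟂ DB]
   → C = (131/10, 13/10)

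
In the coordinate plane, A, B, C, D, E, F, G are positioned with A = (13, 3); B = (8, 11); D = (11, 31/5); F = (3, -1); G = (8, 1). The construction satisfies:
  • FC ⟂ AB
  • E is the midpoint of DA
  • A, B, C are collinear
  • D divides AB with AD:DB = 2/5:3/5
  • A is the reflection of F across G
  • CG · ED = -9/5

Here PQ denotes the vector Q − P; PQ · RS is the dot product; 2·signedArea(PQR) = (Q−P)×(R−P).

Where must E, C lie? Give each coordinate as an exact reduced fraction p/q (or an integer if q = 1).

C = (1067/89, 411/89)
E = (12, 23/5)

1. E_x = 12  [E is the midpoint of DA]
2. E_y = 23/5  [E is the midpoint of DA]
   → E = (12, 23/5)
3. C_x = 1067/89  [A, B, C are collinear ∩ FC ⟂ AB]
4. C_y = 411/89  [A, B, C are collinear ∩ FC ⟂ AB]
   → C = (1067/89, 411/89)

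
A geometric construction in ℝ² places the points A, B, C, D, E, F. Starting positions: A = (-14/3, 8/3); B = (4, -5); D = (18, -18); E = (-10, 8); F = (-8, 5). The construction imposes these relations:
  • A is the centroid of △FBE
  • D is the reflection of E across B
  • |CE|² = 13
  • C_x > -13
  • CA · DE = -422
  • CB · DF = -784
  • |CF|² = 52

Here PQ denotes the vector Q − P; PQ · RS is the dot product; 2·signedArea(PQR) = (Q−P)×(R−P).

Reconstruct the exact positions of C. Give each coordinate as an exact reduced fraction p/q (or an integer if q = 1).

C = (-12, 11)

1. C_x = -12  [CB · DF = -784 ∩ CA · DE = -422]
2. C_y = 11  [CB · DF = -784 ∩ CA · DE = -422]
   → C = (-12, 11)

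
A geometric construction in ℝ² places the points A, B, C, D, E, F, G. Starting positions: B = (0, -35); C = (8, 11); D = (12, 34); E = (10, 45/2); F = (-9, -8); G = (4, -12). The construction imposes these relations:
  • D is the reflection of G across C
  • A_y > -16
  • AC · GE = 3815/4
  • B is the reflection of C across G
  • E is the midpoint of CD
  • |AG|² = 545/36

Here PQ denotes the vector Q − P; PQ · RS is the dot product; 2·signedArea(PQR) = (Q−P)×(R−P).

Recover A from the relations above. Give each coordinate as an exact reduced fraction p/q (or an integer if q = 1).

A = (10/3, -95/6)

1. A_x = 10/3  [line -6·x + -69/2·y + -2105/4 = 0 ∩ |AG|² = 545/36]
2. A_y = -95/6  [line -6·x + -69/2·y + -2105/4 = 0 ∩ |AG|² = 545/36]
   → A = (10/3, -95/6)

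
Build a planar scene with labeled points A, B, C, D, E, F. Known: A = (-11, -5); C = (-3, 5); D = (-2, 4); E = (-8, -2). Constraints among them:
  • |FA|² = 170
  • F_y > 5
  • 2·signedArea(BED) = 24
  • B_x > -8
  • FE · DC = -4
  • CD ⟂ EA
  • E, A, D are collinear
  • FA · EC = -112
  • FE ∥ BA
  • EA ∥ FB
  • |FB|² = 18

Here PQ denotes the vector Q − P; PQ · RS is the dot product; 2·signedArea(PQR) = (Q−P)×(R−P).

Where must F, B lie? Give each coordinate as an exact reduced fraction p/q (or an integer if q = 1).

B = (-7, 3)
F = (-4, 6)

1. F_x = -4  [FA · EC = -112 ∩ FE · DC = -4]
2. F_y = 6  [FA · EC = -112 ∩ FE · DC = -4]
   → F = (-4, 6)
3. B_x = -7  [FE ∥ BA ∩ EA ∥ FB]
4. B_y = 3  [FE ∥ BA ∩ EA ∥ FB]
   → B = (-7, 3)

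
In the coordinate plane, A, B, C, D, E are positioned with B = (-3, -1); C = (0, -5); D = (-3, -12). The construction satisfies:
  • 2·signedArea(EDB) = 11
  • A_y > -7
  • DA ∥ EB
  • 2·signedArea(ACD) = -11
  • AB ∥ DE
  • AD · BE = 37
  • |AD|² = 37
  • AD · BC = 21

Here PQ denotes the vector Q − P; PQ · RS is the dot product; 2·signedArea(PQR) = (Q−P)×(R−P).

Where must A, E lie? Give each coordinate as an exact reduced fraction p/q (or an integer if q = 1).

A = (-2, -6)
E = (-4, -7)

1. A_x = -2  [AD · BC = 21 ∩ 2·signedArea(ACD) = -11]
2. A_y = -6  [AD · BC = 21 ∩ 2·signedArea(ACD) = -11]
   → A = (-2, -6)
3. E_x = -4  [DA ∥ EB ∩ AB ∥ DE]
4. E_y = -7  [DA ∥ EB ∩ AB ∥ DE]
   → E = (-4, -7)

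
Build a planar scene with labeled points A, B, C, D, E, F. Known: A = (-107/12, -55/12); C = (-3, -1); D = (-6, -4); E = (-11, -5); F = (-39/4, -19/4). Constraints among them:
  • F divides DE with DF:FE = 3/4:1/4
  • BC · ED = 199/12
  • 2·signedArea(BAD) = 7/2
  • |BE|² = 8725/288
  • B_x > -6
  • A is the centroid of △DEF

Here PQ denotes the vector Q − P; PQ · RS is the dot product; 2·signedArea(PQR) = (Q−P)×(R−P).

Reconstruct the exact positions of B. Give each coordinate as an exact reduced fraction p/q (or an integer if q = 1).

B = (-143/24, -67/24)

1. B_x = -143/24  [BC · ED = 199/12 ∩ 2·signedArea(BAD) = 7/2]
2. B_y = -67/24  [BC · ED = 199/12 ∩ 2·signedArea(BAD) = 7/2]
   → B = (-143/24, -67/24)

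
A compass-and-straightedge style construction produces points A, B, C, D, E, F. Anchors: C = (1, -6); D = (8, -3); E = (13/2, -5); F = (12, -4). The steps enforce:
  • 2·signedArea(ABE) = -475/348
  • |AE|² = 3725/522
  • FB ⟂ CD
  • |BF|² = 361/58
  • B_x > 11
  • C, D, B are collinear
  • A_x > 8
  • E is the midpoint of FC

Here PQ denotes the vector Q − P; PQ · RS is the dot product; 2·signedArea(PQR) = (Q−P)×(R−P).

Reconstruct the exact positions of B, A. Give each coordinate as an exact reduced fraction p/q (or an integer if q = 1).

1. B_x = 639/58  [C, D, B are collinear ∩ FB ⟂ CD]
2. B_y = -99/58  [C, D, B are collinear ∩ FB ⟂ CD]
   → B = (639/58, -99/58)
3. A_x = 740/87  [line 191/58·x + -131/29·y + -7417/174 = 0 ∩ |AE|² = 3725/522]
4. A_y = -563/174  [line 191/58·x + -131/29·y + -7417/174 = 0 ∩ |AE|² = 3725/522]
   → A = (740/87, -563/174)

A = (740/87, -563/174)
B = (639/58, -99/58)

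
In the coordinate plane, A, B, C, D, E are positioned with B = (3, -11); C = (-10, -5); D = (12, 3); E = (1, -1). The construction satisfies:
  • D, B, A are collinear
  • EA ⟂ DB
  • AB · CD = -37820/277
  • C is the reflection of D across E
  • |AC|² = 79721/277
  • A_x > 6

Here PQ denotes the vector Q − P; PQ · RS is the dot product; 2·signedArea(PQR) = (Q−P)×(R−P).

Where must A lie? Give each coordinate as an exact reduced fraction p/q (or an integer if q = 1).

A = (1929/277, -1339/277)

1. A_x = 1929/277  [D, B, A are collinear ∩ EA ⟂ DB]
2. A_y = -1339/277  [D, B, A are collinear ∩ EA ⟂ DB]
   → A = (1929/277, -1339/277)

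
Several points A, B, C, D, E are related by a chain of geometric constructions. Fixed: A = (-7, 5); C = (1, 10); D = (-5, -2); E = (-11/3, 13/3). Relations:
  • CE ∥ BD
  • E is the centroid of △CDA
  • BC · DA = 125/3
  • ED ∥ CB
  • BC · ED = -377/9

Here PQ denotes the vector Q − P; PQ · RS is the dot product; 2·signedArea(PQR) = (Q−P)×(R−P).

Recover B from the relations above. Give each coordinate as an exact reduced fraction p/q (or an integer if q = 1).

B = (-1/3, 11/3)

1. B_x = -1/3  [CE ∥ BD ∩ ED ∥ CB]
2. B_y = 11/3  [CE ∥ BD ∩ ED ∥ CB]
   → B = (-1/3, 11/3)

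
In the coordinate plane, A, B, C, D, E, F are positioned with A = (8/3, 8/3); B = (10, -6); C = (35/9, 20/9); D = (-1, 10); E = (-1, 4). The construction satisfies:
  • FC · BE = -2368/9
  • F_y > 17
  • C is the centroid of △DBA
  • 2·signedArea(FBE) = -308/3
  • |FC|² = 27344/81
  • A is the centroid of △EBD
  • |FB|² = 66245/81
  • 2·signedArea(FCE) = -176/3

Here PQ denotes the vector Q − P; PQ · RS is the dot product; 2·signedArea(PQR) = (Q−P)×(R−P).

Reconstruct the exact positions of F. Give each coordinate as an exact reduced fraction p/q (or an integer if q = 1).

1. F_x = -53/9  [2·signedArea(FBE) = -308/3 ∩ FC · BE = -2368/9]
2. F_y = 160/9  [2·signedArea(FBE) = -308/3 ∩ FC · BE = -2368/9]
   → F = (-53/9, 160/9)

F = (-53/9, 160/9)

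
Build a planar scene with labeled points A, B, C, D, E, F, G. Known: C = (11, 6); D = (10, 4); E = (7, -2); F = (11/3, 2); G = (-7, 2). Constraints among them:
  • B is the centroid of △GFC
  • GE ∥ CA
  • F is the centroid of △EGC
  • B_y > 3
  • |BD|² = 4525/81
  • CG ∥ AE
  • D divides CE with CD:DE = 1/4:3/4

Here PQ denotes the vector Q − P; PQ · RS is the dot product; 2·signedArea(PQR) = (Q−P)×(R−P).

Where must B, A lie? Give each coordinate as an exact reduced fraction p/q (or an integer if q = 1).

A = (25, 2)
B = (23/9, 10/3)

1. B_x = 23/9  [B is the centroid of △GFC]
2. B_y = 10/3  [B is the centroid of △GFC]
   → B = (23/9, 10/3)
3. A_x = 25  [CG ∥ AE ∩ GE ∥ CA]
4. A_y = 2  [CG ∥ AE ∩ GE ∥ CA]
   → A = (25, 2)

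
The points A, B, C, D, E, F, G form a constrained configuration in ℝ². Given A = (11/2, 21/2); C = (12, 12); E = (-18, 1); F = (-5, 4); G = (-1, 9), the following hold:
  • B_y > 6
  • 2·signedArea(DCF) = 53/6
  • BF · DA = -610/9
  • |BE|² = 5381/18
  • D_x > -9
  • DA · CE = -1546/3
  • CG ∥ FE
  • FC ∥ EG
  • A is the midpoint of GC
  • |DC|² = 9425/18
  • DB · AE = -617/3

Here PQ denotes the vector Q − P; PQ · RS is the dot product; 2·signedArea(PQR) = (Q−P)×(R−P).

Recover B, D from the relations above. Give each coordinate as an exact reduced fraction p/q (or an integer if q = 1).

1. D_x = -17/2  [2·signedArea(DCF) = 53/6 ∩ DA · CE = -1546/3]
2. D_y = 11/6  [2·signedArea(DCF) = 53/6 ∩ DA · CE = -1546/3]
   → D = (-17/2, 11/6)
3. B_x = -3/2  [BF · DA = -610/9 ∩ DB · AE = -617/3]
4. B_y = 37/6  [BF · DA = -610/9 ∩ DB · AE = -617/3]
   → B = (-3/2, 37/6)

B = (-3/2, 37/6)
D = (-17/2, 11/6)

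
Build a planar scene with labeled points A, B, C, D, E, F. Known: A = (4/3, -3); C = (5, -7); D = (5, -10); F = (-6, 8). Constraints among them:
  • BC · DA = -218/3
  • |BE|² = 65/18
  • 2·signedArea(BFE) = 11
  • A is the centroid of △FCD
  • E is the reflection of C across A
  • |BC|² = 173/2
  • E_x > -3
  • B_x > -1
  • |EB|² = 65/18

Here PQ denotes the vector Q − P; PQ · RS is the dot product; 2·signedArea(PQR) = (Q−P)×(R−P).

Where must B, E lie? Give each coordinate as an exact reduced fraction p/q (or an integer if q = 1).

B = (-1/2, 1/2)
E = (-7/3, 1)

1. E_x = -7/3  [E is the reflection of C across A]
2. E_y = 1  [E is the reflection of C across A]
   → E = (-7/3, 1)
3. B_x = -1/2  [2·signedArea(BFE) = 11 ∩ BC · DA = -218/3]
4. B_y = 1/2  [2·signedArea(BFE) = 11 ∩ BC · DA = -218/3]
   → B = (-1/2, 1/2)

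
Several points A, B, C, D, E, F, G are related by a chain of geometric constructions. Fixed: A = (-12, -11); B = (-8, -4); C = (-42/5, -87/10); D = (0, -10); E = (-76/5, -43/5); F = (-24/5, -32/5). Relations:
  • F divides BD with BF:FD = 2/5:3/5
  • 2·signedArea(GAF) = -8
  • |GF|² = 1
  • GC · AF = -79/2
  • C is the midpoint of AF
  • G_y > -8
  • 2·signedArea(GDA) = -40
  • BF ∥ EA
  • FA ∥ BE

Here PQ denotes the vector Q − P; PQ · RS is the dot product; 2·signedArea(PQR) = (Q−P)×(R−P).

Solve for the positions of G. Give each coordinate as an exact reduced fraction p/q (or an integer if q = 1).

G = (-4, -7)

1. G_x = -4  [2·signedArea(GAF) = -8 ∩ GC · AF = -79/2]
2. G_y = -7  [2·signedArea(GAF) = -8 ∩ GC · AF = -79/2]
   → G = (-4, -7)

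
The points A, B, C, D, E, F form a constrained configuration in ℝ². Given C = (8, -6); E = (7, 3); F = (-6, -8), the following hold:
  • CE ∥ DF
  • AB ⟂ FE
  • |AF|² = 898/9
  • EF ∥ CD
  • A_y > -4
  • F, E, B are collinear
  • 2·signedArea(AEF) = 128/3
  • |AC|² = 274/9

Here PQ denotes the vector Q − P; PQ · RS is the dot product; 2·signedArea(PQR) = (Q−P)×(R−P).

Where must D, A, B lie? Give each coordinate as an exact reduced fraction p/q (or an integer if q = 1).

A = (3, -11/3)
B = (601/435, -763/435)
D = (-5, -17)

1. D_x = -5  [CE ∥ DF ∩ EF ∥ CD]
2. D_y = -17  [CE ∥ DF ∩ EF ∥ CD]
   → D = (-5, -17)
3. A_x = 3  [line 11·x + -13·y + -242/3 = 0 ∩ |AF|² = 898/9]
4. A_y = -11/3  [line 11·x + -13·y + -242/3 = 0 ∩ |AF|² = 898/9]
   → A = (3, -11/3)
5. B_x = 601/435  [F, E, B are collinear ∩ AB ⟂ FE]
6. B_y = -763/435  [F, E, B are collinear ∩ AB ⟂ FE]
   → B = (601/435, -763/435)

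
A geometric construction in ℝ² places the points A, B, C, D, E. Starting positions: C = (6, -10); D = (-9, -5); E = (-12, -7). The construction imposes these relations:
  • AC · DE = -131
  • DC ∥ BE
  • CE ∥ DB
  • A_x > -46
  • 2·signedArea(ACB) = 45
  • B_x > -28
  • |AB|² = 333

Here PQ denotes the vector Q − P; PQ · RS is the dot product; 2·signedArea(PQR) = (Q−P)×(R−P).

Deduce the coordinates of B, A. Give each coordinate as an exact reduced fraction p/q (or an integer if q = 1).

A = (-45, 1)
B = (-27, -2)

1. B_x = -27  [DC ∥ BE ∩ CE ∥ DB]
2. B_y = -2  [DC ∥ BE ∩ CE ∥ DB]
   → B = (-27, -2)
3. A_x = -45  [2·signedArea(ACB) = 45 ∩ AC · DE = -131]
4. A_y = 1  [2·signedArea(ACB) = 45 ∩ AC · DE = -131]
   → A = (-45, 1)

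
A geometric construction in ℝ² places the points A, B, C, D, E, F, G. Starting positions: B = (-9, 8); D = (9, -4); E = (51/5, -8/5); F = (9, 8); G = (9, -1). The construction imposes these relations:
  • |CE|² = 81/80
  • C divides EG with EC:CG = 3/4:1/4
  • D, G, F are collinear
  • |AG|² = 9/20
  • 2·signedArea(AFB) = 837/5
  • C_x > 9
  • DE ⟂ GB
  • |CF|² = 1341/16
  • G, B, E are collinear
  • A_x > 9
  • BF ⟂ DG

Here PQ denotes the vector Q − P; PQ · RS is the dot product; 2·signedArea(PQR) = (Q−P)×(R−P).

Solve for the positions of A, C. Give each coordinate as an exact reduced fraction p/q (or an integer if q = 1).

A = (48/5, -13/10)
C = (93/10, -23/20)

1. A_y = -13/10  [2·signedArea(AFB) = 837/5]
2. A_x = 48/5  [|AG|² = 9/20]
   → A = (48/5, -13/10)
3. C_x = 93/10  [C divides EG with EC:CG = 3/4:1/4]
4. C_y = -23/20  [C divides EG with EC:CG = 3/4:1/4]
   → C = (93/10, -23/20)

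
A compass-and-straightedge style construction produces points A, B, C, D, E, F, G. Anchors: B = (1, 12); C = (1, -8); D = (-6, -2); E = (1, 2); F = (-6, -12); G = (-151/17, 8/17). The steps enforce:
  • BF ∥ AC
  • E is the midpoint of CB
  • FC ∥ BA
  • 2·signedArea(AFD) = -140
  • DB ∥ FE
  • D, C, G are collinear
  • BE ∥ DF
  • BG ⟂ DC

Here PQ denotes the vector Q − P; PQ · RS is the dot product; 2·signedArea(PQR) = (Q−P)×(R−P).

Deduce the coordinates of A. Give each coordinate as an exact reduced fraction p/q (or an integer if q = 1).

1. A_x = 8  [BF ∥ AC ∩ FC ∥ BA]
2. A_y = 16  [BF ∥ AC ∩ FC ∥ BA]
   → A = (8, 16)

A = (8, 16)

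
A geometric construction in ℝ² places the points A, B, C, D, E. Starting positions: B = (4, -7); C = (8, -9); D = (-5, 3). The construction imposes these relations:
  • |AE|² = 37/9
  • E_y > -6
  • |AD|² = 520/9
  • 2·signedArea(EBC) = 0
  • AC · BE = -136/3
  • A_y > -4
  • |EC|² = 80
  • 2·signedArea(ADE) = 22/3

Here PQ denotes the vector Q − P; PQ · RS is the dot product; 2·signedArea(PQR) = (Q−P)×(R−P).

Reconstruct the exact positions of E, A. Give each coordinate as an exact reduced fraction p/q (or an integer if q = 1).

A = (-1/3, -3)
E = (0, -5)

1. E_x = 0  [line 2·x + 4·y + 20 = 0 ∩ |EC|² = 80]
2. E_y = -5  [line 2·x + 4·y + 20 = 0 ∩ |EC|² = 80]
   → E = (0, -5)
3. A_x = -1/3  [AC · BE = -136/3 ∩ 2·signedArea(ADE) = 22/3]
4. A_y = -3  [AC · BE = -136/3 ∩ 2·signedArea(ADE) = 22/3]
   → A = (-1/3, -3)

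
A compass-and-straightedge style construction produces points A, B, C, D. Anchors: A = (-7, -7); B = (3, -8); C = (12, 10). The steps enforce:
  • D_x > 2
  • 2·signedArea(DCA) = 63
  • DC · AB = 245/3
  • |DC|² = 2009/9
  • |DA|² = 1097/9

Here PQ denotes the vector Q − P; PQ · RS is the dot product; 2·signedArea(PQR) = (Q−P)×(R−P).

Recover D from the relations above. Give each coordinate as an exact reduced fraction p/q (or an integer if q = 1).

1. D_x = 8/3  [DC · AB = 245/3 ∩ 2·signedArea(DCA) = 63]
2. D_y = -5/3  [DC · AB = 245/3 ∩ 2·signedArea(DCA) = 63]
   → D = (8/3, -5/3)

D = (8/3, -5/3)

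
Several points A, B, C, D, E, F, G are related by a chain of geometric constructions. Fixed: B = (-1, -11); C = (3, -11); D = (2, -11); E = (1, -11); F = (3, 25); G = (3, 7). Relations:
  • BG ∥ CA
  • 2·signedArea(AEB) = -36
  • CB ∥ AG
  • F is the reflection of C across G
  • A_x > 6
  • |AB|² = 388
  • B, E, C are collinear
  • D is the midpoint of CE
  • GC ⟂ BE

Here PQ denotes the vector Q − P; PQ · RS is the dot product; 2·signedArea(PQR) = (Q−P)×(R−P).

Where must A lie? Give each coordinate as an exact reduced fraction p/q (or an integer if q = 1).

A = (7, 7)

1. A_x = 7  [CB ∥ AG ∩ BG ∥ CA]
2. A_y = 7  [CB ∥ AG ∩ BG ∥ CA]
   → A = (7, 7)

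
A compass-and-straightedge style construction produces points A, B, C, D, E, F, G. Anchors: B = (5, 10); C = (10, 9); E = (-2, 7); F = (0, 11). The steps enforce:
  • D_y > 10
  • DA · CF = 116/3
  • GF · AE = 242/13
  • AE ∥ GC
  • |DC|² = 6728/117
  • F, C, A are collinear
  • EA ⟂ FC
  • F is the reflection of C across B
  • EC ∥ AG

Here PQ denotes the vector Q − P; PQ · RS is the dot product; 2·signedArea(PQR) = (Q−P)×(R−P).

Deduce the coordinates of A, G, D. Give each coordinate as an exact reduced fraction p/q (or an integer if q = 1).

1. A_x = -15/13  [F, C, A are collinear ∩ EA ⟂ FC]
2. A_y = 146/13  [F, C, A are collinear ∩ EA ⟂ FC]
   → A = (-15/13, 146/13)
3. G_x = 141/13  [AE ∥ GC ∩ EC ∥ AG]
4. G_y = 172/13  [AE ∥ GC ∩ EC ∥ AG]
   → G = (141/13, 172/13)
5. D_x = 100/39  [line 10·x + -2·y + -14/3 = 0 ∩ |DC|² = 6728/117]
6. D_y = 409/39  [line 10·x + -2·y + -14/3 = 0 ∩ |DC|² = 6728/117]
   → D = (100/39, 409/39)

A = (-15/13, 146/13)
D = (100/39, 409/39)
G = (141/13, 172/13)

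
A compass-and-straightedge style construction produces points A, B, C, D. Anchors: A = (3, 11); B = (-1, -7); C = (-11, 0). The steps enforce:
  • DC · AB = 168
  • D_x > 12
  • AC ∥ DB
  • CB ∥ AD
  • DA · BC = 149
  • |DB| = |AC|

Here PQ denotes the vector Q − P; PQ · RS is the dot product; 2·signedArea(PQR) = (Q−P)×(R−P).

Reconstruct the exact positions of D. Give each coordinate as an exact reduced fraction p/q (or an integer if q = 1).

D = (13, 4)

1. D_x = 13  [AC ∥ DB ∩ CB ∥ AD]
2. D_y = 4  [AC ∥ DB ∩ CB ∥ AD]
   → D = (13, 4)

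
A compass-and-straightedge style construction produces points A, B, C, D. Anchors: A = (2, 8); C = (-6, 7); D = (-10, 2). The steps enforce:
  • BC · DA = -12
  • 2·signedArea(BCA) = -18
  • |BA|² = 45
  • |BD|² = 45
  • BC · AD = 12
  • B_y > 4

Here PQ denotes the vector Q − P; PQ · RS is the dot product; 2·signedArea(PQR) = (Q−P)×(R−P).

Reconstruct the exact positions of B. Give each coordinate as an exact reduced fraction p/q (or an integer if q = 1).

B = (-4, 5)

1. B_x = -4  [BC · DA = -12 ∩ 2·signedArea(BCA) = -18]
2. B_y = 5  [BC · DA = -12 ∩ 2·signedArea(BCA) = -18]
   → B = (-4, 5)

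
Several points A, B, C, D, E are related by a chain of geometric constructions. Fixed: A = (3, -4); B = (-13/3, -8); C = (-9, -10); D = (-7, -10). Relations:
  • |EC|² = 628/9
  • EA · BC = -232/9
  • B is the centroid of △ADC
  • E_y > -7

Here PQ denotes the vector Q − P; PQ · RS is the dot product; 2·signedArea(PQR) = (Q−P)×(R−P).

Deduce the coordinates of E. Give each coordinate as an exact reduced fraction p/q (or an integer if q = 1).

1. E_x = -5/3  [line 14/3·x + 2·y + 178/9 = 0 ∩ |EC|² = 628/9]
2. E_y = -6  [line 14/3·x + 2·y + 178/9 = 0 ∩ |EC|² = 628/9]
   → E = (-5/3, -6)

E = (-5/3, -6)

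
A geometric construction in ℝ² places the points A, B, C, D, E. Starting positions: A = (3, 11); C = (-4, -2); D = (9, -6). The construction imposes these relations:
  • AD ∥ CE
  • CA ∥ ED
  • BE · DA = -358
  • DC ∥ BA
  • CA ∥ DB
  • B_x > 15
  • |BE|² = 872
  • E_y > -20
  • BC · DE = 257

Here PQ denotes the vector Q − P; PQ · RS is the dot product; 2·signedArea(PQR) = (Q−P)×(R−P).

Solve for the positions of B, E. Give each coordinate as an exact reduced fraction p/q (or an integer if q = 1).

B = (16, 7)
E = (2, -19)

1. B_x = 16  [DC ∥ BA ∩ CA ∥ DB]
2. B_y = 7  [DC ∥ BA ∩ CA ∥ DB]
   → B = (16, 7)
3. E_x = 2  [CA ∥ ED ∩ AD ∥ CE]
4. E_y = -19  [CA ∥ ED ∩ AD ∥ CE]
   → E = (2, -19)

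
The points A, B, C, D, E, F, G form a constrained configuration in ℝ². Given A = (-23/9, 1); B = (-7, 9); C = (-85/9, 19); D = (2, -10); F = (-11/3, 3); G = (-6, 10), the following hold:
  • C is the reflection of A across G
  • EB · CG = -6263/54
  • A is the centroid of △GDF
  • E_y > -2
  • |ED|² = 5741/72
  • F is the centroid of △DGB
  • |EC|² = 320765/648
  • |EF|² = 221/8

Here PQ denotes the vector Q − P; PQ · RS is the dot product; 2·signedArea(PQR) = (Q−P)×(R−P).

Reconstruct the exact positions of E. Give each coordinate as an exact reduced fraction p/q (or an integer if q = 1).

E = (-17/12, -7/4)

1. E_x = -17/12  [line -31/9·x + 9·y + 587/54 = 0 ∩ |EF|² = 221/8]
2. E_y = -7/4  [line -31/9·x + 9·y + 587/54 = 0 ∩ |EF|² = 221/8]
   → E = (-17/12, -7/4)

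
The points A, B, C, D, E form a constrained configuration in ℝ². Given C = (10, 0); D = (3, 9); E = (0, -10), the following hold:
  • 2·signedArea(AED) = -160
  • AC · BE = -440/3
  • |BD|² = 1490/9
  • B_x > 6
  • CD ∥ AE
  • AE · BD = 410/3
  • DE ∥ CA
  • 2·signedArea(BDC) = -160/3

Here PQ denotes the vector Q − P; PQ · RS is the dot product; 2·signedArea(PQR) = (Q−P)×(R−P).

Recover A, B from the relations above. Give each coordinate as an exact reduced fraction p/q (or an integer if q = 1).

A = (7, -19)
B = (20/3, -10/3)

1. A_x = 7  [CD ∥ AE ∩ DE ∥ CA]
2. A_y = -19  [CD ∥ AE ∩ DE ∥ CA]
   → A = (7, -19)
3. B_x = 20/3  [2·signedArea(BDC) = -160/3 ∩ AE · BD = 410/3]
4. B_y = -10/3  [2·signedArea(BDC) = -160/3 ∩ AE · BD = 410/3]
   → B = (20/3, -10/3)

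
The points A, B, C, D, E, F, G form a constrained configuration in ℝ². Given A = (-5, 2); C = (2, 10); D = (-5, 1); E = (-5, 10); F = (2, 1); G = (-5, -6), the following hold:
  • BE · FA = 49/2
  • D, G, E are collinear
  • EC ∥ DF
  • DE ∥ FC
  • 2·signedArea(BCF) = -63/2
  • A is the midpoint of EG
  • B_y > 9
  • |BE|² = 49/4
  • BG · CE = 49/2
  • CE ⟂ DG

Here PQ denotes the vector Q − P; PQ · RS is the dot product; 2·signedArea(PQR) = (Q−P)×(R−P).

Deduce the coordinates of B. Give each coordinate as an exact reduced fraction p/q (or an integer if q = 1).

1. B_x = -3/2  [2·signedArea(BCF) = -63/2 ∩ BE · FA = 49/2]
2. B_y = 10  [2·signedArea(BCF) = -63/2 ∩ BE · FA = 49/2]
   → B = (-3/2, 10)

B = (-3/2, 10)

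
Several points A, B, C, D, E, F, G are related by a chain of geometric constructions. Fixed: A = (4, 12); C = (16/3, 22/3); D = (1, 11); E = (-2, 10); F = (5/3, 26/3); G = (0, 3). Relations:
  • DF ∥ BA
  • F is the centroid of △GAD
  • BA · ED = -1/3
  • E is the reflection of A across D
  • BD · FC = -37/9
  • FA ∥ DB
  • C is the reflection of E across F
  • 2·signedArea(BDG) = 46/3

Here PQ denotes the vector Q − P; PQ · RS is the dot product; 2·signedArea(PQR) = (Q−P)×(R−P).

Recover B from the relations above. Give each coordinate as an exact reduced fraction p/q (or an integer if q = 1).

1. B_x = 10/3  [DF ∥ BA ∩ FA ∥ DB]
2. B_y = 43/3  [DF ∥ BA ∩ FA ∥ DB]
   → B = (10/3, 43/3)

B = (10/3, 43/3)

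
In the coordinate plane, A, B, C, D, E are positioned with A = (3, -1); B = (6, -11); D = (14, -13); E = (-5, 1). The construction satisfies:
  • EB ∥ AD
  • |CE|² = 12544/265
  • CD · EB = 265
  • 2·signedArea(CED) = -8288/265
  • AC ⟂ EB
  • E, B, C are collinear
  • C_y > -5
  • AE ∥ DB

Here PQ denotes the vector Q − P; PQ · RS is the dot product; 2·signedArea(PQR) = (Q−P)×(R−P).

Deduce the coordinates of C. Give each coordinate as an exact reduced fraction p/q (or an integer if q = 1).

C = (-93/265, -1079/265)

1. C_x = -93/265  [E, B, C are collinear ∩ AC ⟂ EB]
2. C_y = -1079/265  [E, B, C are collinear ∩ AC ⟂ EB]
   → C = (-93/265, -1079/265)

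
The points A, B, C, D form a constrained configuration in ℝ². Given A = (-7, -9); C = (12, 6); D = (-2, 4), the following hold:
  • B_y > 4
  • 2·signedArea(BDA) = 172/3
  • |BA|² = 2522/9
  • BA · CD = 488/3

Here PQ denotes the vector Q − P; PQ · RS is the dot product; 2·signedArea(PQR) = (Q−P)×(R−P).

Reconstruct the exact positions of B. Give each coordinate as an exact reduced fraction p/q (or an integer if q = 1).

1. B_x = 8/3  [2·signedArea(BDA) = 172/3 ∩ BA · CD = 488/3]
2. B_y = 14/3  [2·signedArea(BDA) = 172/3 ∩ BA · CD = 488/3]
   → B = (8/3, 14/3)

B = (8/3, 14/3)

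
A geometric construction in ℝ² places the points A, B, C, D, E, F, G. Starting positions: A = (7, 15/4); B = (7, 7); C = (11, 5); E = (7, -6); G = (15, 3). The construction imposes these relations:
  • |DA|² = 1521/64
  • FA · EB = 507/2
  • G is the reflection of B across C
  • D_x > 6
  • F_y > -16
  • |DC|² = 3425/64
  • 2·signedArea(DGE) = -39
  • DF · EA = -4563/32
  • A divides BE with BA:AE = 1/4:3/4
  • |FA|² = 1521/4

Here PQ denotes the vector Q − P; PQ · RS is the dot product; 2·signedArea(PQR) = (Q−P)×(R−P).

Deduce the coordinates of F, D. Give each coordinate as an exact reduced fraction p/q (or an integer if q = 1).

1. F_y = -63/4  [FA · EB = 507/2]
2. F_x = 7  [|FA|² = 1521/4]
   → F = (7, -63/4)
3. D_x = 7  [2·signedArea(DGE) = -39 ∩ DF · EA = -4563/32]
4. D_y = -9/8  [2·signedArea(DGE) = -39 ∩ DF · EA = -4563/32]
   → D = (7, -9/8)

D = (7, -9/8)
F = (7, -63/4)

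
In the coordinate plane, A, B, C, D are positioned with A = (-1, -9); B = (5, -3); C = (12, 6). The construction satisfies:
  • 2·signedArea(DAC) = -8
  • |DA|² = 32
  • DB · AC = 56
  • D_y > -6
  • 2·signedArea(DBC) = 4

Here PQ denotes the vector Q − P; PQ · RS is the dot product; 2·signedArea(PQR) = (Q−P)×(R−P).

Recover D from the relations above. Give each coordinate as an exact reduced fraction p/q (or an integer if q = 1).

D = (3, -5)

1. D_x = 3  [2·signedArea(DAC) = -8 ∩ DB · AC = 56]
2. D_y = -5  [2·signedArea(DAC) = -8 ∩ DB · AC = 56]
   → D = (3, -5)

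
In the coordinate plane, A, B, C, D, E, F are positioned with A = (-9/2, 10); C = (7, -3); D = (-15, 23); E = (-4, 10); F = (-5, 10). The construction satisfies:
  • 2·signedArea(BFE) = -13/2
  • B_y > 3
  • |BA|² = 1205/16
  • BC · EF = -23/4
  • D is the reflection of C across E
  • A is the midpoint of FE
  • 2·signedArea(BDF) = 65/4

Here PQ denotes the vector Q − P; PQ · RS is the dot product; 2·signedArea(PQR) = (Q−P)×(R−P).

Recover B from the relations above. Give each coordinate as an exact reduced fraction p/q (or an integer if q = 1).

1. B_x = 5/4  [2·signedArea(BFE) = -13/2 ∩ BC · EF = -23/4]
2. B_y = 7/2  [2·signedArea(BFE) = -13/2 ∩ BC · EF = -23/4]
   → B = (5/4, 7/2)

B = (5/4, 7/2)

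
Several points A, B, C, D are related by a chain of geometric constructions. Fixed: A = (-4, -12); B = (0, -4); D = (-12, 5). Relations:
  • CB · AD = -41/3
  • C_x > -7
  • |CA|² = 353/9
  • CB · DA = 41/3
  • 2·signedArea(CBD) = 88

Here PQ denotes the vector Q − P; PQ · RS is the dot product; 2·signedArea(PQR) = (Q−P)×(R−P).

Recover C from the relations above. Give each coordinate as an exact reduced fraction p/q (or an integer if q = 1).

C = (-20/3, -19/3)

1. C_x = -20/3  [CB · DA = 41/3 ∩ 2·signedArea(CBD) = 88]
2. C_y = -19/3  [CB · DA = 41/3 ∩ 2·signedArea(CBD) = 88]
   → C = (-20/3, -19/3)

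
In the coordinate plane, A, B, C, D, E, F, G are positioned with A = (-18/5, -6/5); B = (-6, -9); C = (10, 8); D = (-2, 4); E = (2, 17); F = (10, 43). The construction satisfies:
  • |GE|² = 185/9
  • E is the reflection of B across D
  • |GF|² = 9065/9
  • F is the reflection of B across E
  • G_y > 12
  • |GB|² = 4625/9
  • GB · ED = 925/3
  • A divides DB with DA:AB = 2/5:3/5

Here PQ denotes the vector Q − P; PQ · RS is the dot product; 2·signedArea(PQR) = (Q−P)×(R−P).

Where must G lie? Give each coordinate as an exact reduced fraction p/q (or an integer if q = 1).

G = (2/3, 38/3)

1. G_x = 2/3  [line 4·x + 13·y + -502/3 = 0 ∩ |GF|² = 9065/9]
2. G_y = 38/3  [line 4·x + 13·y + -502/3 = 0 ∩ |GF|² = 9065/9]
   → G = (2/3, 38/3)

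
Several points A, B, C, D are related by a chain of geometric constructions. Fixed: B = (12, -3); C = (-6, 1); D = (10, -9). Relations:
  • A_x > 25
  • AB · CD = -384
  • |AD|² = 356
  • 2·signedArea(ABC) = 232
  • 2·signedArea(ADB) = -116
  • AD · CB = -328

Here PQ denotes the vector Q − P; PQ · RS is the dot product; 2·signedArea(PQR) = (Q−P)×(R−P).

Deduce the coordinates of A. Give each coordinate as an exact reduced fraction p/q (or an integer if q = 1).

1. A_x = 26  [AB · CD = -384 ∩ 2·signedArea(ADB) = -116]
2. A_y = -19  [AB · CD = -384 ∩ 2·signedArea(ADB) = -116]
   → A = (26, -19)

A = (26, -19)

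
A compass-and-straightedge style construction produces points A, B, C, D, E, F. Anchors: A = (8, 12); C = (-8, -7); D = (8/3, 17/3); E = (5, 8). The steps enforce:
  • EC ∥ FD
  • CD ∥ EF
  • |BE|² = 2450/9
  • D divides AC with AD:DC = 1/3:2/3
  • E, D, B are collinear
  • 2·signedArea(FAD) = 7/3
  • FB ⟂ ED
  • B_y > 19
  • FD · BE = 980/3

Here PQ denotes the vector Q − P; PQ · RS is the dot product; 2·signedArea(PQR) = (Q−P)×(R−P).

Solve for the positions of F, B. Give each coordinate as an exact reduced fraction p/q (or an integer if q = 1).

1. F_x = 47/3  [EC ∥ FD ∩ CD ∥ EF]
2. F_y = 62/3  [EC ∥ FD ∩ CD ∥ EF]
   → F = (47/3, 62/3)
3. B_x = 50/3  [E, D, B are collinear ∩ FB ⟂ ED]
4. B_y = 59/3  [E, D, B are collinear ∩ FB ⟂ ED]
   → B = (50/3, 59/3)

B = (50/3, 59/3)
F = (47/3, 62/3)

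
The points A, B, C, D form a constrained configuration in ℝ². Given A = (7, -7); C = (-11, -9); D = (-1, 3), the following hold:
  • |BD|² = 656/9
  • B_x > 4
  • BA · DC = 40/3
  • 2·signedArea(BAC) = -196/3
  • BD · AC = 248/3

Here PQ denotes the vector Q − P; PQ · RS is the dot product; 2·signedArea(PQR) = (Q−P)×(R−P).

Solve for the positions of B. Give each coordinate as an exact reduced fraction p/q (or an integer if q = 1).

1. B_x = 13/3  [BD · AC = 248/3 ∩ 2·signedArea(BAC) = -196/3]
2. B_y = -11/3  [BD · AC = 248/3 ∩ 2·signedArea(BAC) = -196/3]
   → B = (13/3, -11/3)

B = (13/3, -11/3)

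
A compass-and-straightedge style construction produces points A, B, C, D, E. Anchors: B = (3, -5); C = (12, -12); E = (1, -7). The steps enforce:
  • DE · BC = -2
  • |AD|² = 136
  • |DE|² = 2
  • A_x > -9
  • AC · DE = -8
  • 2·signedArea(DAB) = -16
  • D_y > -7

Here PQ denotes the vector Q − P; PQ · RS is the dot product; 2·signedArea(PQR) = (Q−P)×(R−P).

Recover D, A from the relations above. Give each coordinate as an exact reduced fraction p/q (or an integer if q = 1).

1. D_x = 2  [line -9·x + 7·y + 60 = 0 ∩ |DE|² = 2]
2. D_y = -6  [line -9·x + 7·y + 60 = 0 ∩ |DE|² = 2]
   → D = (2, -6)
3. A_x = -8  [2·signedArea(DAB) = -16 ∩ AC · DE = -8]
4. A_y = 0  [2·signedArea(DAB) = -16 ∩ AC · DE = -8]
   → A = (-8, 0)

A = (-8, 0)
D = (2, -6)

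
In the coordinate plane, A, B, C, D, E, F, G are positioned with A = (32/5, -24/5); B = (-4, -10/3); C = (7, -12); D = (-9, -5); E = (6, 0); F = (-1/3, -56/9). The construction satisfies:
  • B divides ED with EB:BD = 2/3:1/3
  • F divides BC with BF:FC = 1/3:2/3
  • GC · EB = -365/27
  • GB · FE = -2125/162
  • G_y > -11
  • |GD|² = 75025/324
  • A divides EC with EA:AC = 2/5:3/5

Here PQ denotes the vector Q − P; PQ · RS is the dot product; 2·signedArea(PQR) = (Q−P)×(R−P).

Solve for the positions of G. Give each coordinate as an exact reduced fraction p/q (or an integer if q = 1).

G = (31/6, -95/9)

1. G_x = 31/6  [GC · EB = -365/27 ∩ GB · FE = -2125/162]
2. G_y = -95/9  [GC · EB = -365/27 ∩ GB · FE = -2125/162]
   → G = (31/6, -95/9)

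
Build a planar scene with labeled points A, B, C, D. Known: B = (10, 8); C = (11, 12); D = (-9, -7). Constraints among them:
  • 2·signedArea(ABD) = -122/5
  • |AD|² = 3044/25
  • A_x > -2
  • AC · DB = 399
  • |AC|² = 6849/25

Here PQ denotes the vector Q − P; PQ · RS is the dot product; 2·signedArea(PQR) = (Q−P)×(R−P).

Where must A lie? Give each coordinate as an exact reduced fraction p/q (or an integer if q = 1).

1. A_x = -1  [2·signedArea(ABD) = -122/5 ∩ AC · DB = 399]
2. A_y = 3/5  [2·signedArea(ABD) = -122/5 ∩ AC · DB = 399]
   → A = (-1, 3/5)

A = (-1, 3/5)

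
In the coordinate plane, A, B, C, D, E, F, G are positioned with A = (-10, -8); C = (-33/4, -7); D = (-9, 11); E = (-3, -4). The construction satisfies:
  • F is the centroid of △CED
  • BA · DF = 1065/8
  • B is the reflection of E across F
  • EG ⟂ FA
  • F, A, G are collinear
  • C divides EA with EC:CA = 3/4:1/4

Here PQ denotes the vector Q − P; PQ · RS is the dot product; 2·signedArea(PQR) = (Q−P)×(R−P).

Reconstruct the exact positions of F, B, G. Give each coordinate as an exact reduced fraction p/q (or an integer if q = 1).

1. F_x = -27/4  [F is the centroid of △CED]
2. F_y = 0  [F is the centroid of △CED]
   → F = (-27/4, 0)
3. B_x = -21/2  [B is the reflection of E across F]
4. B_y = 4  [B is the reflection of E across F]
   → B = (-21/2, 4)
5. G_x = -9083/1193  [F, A, G are collinear ∩ EG ⟂ FA]
6. G_y = -2536/1193  [F, A, G are collinear ∩ EG ⟂ FA]
   → G = (-9083/1193, -2536/1193)

B = (-21/2, 4)
F = (-27/4, 0)
G = (-9083/1193, -2536/1193)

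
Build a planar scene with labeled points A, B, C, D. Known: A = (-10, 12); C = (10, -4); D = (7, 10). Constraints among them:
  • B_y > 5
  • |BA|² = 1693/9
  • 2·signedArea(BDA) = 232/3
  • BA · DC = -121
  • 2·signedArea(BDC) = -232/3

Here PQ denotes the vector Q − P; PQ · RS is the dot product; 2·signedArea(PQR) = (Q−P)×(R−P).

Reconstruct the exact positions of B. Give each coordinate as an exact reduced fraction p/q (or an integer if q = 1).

1. B_x = 7/3  [2·signedArea(BDA) = 232/3 ∩ BA · DC = -121]
2. B_y = 6  [2·signedArea(BDA) = 232/3 ∩ BA · DC = -121]
   → B = (7/3, 6)

B = (7/3, 6)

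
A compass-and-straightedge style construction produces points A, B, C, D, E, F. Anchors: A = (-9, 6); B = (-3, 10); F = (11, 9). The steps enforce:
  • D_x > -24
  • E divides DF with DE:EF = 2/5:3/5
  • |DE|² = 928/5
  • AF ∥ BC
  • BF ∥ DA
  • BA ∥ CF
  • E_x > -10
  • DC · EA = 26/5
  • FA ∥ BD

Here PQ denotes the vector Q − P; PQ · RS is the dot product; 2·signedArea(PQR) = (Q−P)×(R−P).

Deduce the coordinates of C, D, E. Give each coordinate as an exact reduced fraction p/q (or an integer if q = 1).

C = (17, 13)
D = (-23, 7)
E = (-47/5, 39/5)

1. C_x = 17  [BA ∥ CF ∩ AF ∥ BC]
2. C_y = 13  [BA ∥ CF ∩ AF ∥ BC]
   → C = (17, 13)
3. D_x = -23  [BF ∥ DA ∩ FA ∥ BD]
4. D_y = 7  [BF ∥ DA ∩ FA ∥ BD]
   → D = (-23, 7)
5. E_x = -47/5  [E divides DF with DE:EF = 2/5:3/5]
6. E_y = 39/5  [E divides DF with DE:EF = 2/5:3/5]
   → E = (-47/5, 39/5)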